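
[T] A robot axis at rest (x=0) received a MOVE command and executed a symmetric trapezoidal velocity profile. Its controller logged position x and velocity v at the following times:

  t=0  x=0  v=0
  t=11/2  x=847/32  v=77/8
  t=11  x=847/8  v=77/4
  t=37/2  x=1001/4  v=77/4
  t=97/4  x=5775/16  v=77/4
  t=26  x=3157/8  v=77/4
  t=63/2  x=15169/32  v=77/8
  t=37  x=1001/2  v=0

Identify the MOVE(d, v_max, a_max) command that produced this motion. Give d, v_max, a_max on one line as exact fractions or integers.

final state: t=37, x=1001/2, v=0 → d = 1001/2
a_max = (77/8−0)/(11/2−0) = 7/4
max v = 77/4 over t∈[11,26] → v_max = 77/4
check: 77/4·(11+15) = 1001/2 ✓

d=1001/2 v_max=77/4 a_max=7/4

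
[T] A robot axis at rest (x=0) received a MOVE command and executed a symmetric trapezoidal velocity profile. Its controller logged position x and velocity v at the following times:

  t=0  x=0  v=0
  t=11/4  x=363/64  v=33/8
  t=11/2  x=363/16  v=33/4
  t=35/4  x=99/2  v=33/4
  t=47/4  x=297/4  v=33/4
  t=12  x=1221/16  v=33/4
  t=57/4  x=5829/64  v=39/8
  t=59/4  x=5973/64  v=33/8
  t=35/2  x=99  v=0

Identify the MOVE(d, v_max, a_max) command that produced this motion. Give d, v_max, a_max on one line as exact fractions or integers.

d=99 v_max=33/4 a_max=3/2

final state: t=35/2, x=99, v=0 → d = 99
a_max = (33/8−0)/(11/4−0) = 3/2
max v = 33/4 over t∈[11/2,12] → v_max = 33/4
check: 33/4·(11/2+13/2) = 99 ✓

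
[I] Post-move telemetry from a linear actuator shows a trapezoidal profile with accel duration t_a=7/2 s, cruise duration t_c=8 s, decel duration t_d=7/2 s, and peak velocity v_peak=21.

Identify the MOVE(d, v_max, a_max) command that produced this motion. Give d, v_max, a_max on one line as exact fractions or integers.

a_max = 21/(7/2) = 6
d_a = ½·21·7/2 = 147/4; d_c = 21·8 = 168
d = 2·147/4 + 168 = 483/2
t_c = 8 > 0 ⇒ limit active, v_max = 21

d=483/2 v_max=21 a_max=6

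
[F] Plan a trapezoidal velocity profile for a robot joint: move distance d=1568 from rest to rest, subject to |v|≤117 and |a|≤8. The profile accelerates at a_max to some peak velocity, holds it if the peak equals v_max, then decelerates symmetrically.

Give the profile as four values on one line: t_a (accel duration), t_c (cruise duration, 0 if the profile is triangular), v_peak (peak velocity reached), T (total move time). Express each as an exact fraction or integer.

v_max²/a_max = 117²/8 = 13689/8
1568 < 13689/8 → triangular
v_peak = √(1568·8) = √12544 = 112
t_a = 112/8 = 14; t_c = 0
T = 2·14 = 28

t_a=14 t_c=0 v_peak=112 T=28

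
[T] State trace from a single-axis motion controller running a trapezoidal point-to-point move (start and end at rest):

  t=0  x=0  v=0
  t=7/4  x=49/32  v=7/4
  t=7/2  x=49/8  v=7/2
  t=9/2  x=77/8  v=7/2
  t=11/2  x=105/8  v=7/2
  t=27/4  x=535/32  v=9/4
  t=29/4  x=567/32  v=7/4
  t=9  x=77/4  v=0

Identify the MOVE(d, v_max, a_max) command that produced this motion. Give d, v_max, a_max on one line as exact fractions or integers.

d=77/4 v_max=7/2 a_max=1

final state: t=9, x=77/4, v=0 → d = 77/4
a_max = (7/4−0)/(7/4−0) = 1
max v = 7/2 over t∈[7/2,11/2] → v_max = 7/2
check: 7/2·(7/2+2) = 77/4 ✓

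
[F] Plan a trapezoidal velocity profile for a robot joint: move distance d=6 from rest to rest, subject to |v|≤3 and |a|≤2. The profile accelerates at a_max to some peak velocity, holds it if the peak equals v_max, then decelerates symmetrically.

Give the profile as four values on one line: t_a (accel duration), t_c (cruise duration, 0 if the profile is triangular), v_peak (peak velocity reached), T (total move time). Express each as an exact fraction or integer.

t_a=3/2 t_c=1/2 v_peak=3 T=7/2

vₘ²/aₘ = 3²/2 = 9/2
6 ≥ 9/2 ⇒ cruise phase
t_a = 3/2; v_peak = 3
d_cruise = 6 − 9/2 = 3/2; t_c = (3/2)/3 = 1/2
T = 2·3/2 + 1/2 = 7/2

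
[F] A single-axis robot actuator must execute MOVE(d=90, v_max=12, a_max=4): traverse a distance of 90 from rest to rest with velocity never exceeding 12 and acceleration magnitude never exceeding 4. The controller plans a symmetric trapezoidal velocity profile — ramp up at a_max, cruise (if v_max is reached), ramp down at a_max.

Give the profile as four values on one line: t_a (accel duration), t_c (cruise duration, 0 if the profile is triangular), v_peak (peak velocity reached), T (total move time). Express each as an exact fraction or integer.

t_a=3 t_c=9/2 v_peak=12 T=21/2

(v_max)²/a_max = 12²/4 = 36
90 ≥ 36 → trapezoidal
t_a = 12/4 = 3; v_peak = 12
d_cruise = 90 − 36 = 54; t_c = 54/12 = 9/2
T = 2·3 + 9/2 = 21/2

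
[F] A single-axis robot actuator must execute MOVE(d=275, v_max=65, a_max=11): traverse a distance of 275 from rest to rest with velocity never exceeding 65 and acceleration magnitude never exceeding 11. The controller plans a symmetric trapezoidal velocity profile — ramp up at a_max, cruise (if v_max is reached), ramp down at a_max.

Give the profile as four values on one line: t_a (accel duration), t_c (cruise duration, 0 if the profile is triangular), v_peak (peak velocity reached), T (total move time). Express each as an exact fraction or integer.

t_a=5 t_c=0 v_peak=55 T=10

v_max²/a_max = 65²/11 = 4225/11
275 < 4225/11 so t_c = 0
v_peak = √(275·11) = √3025 = 55
t_a = 55/11 = 5; t_c = 0
T = 2·5 = 10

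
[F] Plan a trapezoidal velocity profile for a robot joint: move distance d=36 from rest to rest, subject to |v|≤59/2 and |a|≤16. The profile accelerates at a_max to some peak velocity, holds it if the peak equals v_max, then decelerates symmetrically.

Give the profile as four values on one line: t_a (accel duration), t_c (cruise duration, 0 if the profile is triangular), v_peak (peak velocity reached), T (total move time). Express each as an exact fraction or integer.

(v_max)²/a_max = (59/2)²/16 = 3481/64
36 < 3481/64 ⇒ no cruise
v_peak = √(36·16) = √576 = 24
t_a = 24/16 = 3/2; t_c = 0
T = 2·3/2 = 3

t_a=3/2 t_c=0 v_peak=24 T=3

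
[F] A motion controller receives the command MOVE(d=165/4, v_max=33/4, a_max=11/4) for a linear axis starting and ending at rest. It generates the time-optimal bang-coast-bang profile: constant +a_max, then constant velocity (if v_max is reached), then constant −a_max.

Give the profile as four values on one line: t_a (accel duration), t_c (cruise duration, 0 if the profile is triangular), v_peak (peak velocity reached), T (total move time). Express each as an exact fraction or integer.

t_a=3 t_c=2 v_peak=33/4 T=8

vₘ²/aₘ = (33/4)²/(11/4) = 99/4
165/4 ≥ 99/4 ⇒ cruise phase
t_a = (33/4)/(11/4) = 3; v_peak = 33/4
d_cruise = 165/4 − 99/4 = 33/2; t_c = (33/2)/(33/4) = 2
T = 2·3 + 2 = 8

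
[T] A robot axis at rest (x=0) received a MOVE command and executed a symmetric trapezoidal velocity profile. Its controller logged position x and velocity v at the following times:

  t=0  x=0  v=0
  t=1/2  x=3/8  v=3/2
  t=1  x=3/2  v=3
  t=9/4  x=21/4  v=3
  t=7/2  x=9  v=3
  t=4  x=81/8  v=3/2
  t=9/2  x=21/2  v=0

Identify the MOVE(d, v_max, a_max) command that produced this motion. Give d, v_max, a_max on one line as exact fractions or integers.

final state: t=9/2, x=21/2, v=0 → d = 21/2
a_max = (3/2−0)/(1/2−0) = 3
max v = 3 over t∈[1,7/2] → v_max = 3
check: 3·(1+5/2) = 21/2 ✓

d=21/2 v_max=3 a_max=3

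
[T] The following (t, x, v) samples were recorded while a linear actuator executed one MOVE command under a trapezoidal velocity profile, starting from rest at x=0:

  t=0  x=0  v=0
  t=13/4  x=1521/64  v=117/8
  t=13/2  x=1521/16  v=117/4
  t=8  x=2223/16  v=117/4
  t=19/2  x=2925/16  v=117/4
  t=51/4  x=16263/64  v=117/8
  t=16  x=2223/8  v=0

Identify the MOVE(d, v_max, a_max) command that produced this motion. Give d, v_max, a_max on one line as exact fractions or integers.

final state: t=16, x=2223/8, v=0 → d = 2223/8
a_max = (117/8−0)/(13/4−0) = 9/2
max v = 117/4 over t∈[13/2,19/2] → v_max = 117/4
check: 117/4·(13/2+3) = 2223/8 ✓

d=2223/8 v_max=117/4 a_max=9/2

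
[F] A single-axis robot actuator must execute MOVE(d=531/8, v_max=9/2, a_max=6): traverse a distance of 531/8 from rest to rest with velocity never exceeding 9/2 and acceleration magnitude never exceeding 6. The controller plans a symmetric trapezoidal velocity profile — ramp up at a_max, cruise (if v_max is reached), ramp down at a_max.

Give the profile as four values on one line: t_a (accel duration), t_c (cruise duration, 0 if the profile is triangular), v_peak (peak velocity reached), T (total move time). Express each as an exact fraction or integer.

vₘ²/aₘ = (9/2)²/6 = 27/8
531/8 ≥ 27/8 so v_max reached
t_a = (9/2)/6 = 3/4; v_peak = 9/2
d_cruise = 531/8 − 27/8 = 63; t_c = 63/(9/2) = 14
T = 2·3/4 + 14 = 31/2

t_a=3/4 t_c=14 v_peak=9/2 T=31/2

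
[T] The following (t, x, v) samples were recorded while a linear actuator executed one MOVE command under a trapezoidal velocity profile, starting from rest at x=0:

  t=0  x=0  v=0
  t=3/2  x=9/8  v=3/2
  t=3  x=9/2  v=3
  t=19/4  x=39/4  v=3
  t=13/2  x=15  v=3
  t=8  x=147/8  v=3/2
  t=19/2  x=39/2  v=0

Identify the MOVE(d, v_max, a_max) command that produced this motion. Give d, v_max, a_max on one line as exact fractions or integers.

final state: t=19/2, x=39/2, v=0 → d = 39/2
a_max = (3/2−0)/(3/2−0) = 1
max v = 3 over t∈[3,13/2] → v_max = 3
check: 3·(3+7/2) = 39/2 ✓

d=39/2 v_max=3 a_max=1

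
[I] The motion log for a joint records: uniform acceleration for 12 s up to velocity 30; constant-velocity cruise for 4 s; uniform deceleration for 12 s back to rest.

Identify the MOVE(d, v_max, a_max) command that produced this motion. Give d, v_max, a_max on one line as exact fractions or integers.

a_max = 30/12 = 5/2
d_a = ½·30·12 = 180; d_c = 30·4 = 120
d = 2·180 + 120 = 480
t_c = 4 > 0 → v_max = v_peak = 30

d=480 v_max=30 a_max=5/2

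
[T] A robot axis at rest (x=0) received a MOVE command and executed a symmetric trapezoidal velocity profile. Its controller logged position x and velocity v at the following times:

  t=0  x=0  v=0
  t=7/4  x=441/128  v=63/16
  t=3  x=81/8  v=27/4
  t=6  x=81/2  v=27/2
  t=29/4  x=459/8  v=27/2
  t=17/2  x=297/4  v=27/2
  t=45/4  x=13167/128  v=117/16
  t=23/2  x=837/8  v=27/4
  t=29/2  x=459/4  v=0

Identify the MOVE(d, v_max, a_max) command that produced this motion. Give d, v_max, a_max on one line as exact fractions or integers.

d=459/4 v_max=27/2 a_max=9/4

final state: t=29/2, x=459/4, v=0 → d = 459/4
a_max = (63/16−0)/(7/4−0) = 9/4
max v = 27/2 over t∈[6,17/2] → v_max = 27/2
check: 27/2·(6+5/2) = 459/4 ✓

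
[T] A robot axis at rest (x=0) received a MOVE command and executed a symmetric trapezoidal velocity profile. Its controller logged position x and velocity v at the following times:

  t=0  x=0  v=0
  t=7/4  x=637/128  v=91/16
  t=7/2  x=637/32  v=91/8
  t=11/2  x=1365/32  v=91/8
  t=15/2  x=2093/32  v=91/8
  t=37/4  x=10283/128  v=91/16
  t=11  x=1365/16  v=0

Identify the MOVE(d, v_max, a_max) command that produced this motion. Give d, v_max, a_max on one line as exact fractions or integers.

final state: t=11, x=1365/16, v=0 → d = 1365/16
a_max = (91/16−0)/(7/4−0) = 13/4
max v = 91/8 over t∈[7/2,15/2] → v_max = 91/8
check: 91/8·(7/2+4) = 1365/16 ✓

d=1365/16 v_max=91/8 a_max=13/4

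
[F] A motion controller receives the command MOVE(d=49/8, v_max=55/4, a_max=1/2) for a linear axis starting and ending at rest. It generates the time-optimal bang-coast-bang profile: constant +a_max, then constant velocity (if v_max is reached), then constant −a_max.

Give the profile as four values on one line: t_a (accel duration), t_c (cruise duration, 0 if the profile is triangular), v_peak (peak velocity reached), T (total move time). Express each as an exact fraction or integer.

(v_max)²/a_max = (55/4)²/(1/2) = 3025/8
49/8 < 3025/8 so t_c = 0
v_peak = √(49/8·1/2) = √(49/16) = 7/4
t_a = (7/4)/(1/2) = 7/2; t_c = 0
T = 2·7/2 = 7

t_a=7/2 t_c=0 v_peak=7/4 T=7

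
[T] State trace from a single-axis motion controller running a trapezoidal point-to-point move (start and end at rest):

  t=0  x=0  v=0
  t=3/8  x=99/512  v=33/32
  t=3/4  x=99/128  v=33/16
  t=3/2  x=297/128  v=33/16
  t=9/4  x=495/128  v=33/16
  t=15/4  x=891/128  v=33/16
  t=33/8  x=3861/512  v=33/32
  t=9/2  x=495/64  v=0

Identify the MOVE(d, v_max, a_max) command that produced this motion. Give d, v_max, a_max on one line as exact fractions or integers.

final state: t=9/2, x=495/64, v=0 → d = 495/64
a_max = (33/32−0)/(3/8−0) = 11/4
max v = 33/16 over t∈[3/4,15/4] → v_max = 33/16
check: 33/16·(3/4+3) = 495/64 ✓

d=495/64 v_max=33/16 a_max=11/4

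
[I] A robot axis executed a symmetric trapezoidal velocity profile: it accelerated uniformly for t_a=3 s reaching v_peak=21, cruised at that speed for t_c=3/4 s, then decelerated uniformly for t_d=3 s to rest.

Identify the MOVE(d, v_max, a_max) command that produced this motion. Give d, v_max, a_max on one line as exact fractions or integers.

d=315/4 v_max=21 a_max=7

a_max = 21/3 = 7
d_a = ½·21·3 = 63/2; d_c = 21·3/4 = 63/4
d = 2·63/2 + 63/4 = 315/4
t_c = 3/4 > 0 ⇒ limit active, v_max = 21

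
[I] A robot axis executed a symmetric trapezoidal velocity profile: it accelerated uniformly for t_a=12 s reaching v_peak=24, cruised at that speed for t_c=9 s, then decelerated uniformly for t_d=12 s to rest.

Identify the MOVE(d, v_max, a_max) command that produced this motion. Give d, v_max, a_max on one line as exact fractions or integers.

a_max = 24/12 = 2
d_a = ½·24·12 = 144; d_c = 24·9 = 216
d = 2·144 + 216 = 504
t_c = 9 > 0 → v_max = v_peak = 24

d=504 v_max=24 a_max=2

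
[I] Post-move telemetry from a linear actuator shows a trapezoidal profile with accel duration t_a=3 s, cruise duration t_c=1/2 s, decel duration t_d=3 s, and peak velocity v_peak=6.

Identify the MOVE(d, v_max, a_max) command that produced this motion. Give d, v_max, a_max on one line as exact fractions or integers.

a_max = 6/3 = 2
d_a = ½·6·3 = 9; d_c = 6·1/2 = 3
d = 2·9 + 3 = 21
t_c = 1/2 > 0 so v_max = 6

d=21 v_max=6 a_max=2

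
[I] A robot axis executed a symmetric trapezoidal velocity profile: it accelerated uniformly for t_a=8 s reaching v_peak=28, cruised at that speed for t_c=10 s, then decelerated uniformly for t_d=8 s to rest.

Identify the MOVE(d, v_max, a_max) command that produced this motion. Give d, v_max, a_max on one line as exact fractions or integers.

a_max = 28/8 = 7/2
d_a = ½·28·8 = 112; d_c = 28·10 = 280
d = 2·112 + 280 = 504
t_c = 10 > 0 → v_max = v_peak = 28

d=504 v_max=28 a_max=7/2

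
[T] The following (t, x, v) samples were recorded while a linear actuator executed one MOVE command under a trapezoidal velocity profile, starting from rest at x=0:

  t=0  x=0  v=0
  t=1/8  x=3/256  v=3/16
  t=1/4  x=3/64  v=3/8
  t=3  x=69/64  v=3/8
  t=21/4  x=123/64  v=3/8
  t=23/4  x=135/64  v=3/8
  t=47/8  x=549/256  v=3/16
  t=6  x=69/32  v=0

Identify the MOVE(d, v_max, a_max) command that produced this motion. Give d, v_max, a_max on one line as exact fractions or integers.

final state: t=6, x=69/32, v=0 → d = 69/32
a_max = (3/16−0)/(1/8−0) = 3/2
max v = 3/8 over t∈[1/4,23/4] → v_max = 3/8
check: 3/8·(1/4+11/2) = 69/32 ✓

d=69/32 v_max=3/8 a_max=3/2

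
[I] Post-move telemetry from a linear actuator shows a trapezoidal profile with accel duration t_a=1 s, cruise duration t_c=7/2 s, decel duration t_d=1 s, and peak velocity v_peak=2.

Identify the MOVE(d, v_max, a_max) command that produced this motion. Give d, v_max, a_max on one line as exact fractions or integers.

d=9 v_max=2 a_max=2

a_max = 2/1 = 2
d_a = ½·2·1 = 1; d_c = 2·7/2 = 7
d = 2·1 + 7 = 9
t_c = 7/2 > 0 so v_max = 2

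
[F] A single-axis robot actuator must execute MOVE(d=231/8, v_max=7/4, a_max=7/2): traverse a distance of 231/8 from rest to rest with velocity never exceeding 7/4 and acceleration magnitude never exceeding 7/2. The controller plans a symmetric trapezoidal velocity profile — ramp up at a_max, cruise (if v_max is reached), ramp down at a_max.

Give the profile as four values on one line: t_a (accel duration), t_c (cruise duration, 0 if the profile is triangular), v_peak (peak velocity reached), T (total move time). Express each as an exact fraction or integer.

vₘ²/aₘ = (7/4)²/(7/2) = 7/8
231/8 ≥ 7/8 ⇒ cruise phase
t_a = (7/4)/(7/2) = 1/2; v_peak = 7/4
d_cruise = 231/8 − 7/8 = 28; t_c = 28/(7/4) = 16
T = 2·1/2 + 16 = 17

t_a=1/2 t_c=16 v_peak=7/4 T=17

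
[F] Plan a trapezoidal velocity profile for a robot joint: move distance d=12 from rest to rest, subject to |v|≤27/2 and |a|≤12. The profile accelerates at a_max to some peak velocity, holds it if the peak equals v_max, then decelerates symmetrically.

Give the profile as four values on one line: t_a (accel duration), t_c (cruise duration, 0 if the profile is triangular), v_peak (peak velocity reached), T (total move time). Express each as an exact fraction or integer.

t_a=1 t_c=0 v_peak=12 T=2

(v_max)²/a_max = (27/2)²/12 = 243/16
12 < 243/16 so t_c = 0
v_peak = √(12·12) = √144 = 12
t_a = 12/12 = 1; t_c = 0
T = 2·1 = 2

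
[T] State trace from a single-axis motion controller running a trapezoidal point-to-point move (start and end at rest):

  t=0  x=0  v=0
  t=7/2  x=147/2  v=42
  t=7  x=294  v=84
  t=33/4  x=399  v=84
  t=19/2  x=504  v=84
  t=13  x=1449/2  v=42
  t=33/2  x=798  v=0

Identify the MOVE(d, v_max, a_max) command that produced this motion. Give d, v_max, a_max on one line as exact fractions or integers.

d=798 v_max=84 a_max=12

final state: t=33/2, x=798, v=0 → d = 798
a_max = (42−0)/(7/2−0) = 12
max v = 84 over t∈[7,19/2] → v_max = 84
check: 84·(7+5/2) = 798 ✓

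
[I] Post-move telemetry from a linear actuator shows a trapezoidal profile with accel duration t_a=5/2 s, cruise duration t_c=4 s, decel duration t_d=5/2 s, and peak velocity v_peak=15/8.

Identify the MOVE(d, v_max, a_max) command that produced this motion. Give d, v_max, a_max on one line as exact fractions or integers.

a_max = (15/8)/(5/2) = 3/4
d_a = ½·15/8·5/2 = 75/32; d_c = 15/8·4 = 15/2
d = 2·75/32 + 15/2 = 195/16
t_c = 4 > 0 ⇒ limit active, v_max = 15/8

d=195/16 v_max=15/8 a_max=3/4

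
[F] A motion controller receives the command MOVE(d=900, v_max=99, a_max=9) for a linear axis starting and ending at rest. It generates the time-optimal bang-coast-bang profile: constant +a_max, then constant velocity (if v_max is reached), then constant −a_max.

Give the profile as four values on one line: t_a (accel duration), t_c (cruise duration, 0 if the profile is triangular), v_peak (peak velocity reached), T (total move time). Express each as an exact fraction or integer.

v_max²/a_max = 99²/9 = 1089
900 < 1089 ⇒ no cruise
v_peak = √(900·9) = √8100 = 90
t_a = 90/9 = 10; t_c = 0
T = 2·10 = 20

t_a=10 t_c=0 v_peak=90 T=20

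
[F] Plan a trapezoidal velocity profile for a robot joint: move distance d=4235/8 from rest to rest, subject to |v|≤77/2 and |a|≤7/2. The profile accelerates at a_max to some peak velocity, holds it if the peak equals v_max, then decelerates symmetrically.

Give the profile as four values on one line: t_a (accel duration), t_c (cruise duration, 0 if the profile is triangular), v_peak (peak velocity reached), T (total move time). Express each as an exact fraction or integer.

(v_max)²/a_max = (77/2)²/(7/2) = 847/2
4235/8 ≥ 847/2 ⇒ cruise phase
t_a = (77/2)/(7/2) = 11; v_peak = 77/2
d_cruise = 4235/8 − 847/2 = 847/8; t_c = (847/8)/(77/2) = 11/4
T = 2·11 + 11/4 = 99/4

t_a=11 t_c=11/4 v_peak=77/2 T=99/4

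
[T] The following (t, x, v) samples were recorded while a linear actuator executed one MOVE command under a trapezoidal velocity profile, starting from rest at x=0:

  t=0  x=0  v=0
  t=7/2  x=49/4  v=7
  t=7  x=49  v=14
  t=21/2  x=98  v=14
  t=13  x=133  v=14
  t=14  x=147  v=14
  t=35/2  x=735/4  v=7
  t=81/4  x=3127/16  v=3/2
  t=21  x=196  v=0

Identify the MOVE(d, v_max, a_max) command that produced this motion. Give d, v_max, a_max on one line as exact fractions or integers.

final state: t=21, x=196, v=0 → d = 196
a_max = (7−0)/(7/2−0) = 2
max v = 14 over t∈[7,14] → v_max = 14
check: 14·(7+7) = 196 ✓

d=196 v_max=14 a_max=2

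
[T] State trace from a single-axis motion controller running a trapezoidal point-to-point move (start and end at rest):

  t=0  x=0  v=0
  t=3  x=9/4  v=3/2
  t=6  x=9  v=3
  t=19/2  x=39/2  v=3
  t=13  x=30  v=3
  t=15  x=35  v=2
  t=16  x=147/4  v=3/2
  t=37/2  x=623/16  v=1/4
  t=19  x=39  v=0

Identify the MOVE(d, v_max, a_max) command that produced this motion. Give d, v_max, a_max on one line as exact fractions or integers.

final state: t=19, x=39, v=0 → d = 39
a_max = (3/2−0)/(3−0) = 1/2
max v = 3 over t∈[6,13] → v_max = 3
check: 3·(6+7) = 39 ✓

d=39 v_max=3 a_max=1/2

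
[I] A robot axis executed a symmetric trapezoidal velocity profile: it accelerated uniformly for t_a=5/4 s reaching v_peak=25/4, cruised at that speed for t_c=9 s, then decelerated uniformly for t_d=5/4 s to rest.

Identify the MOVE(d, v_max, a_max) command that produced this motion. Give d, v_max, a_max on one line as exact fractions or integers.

a_max = (25/4)/(5/4) = 5
d_a = ½·25/4·5/4 = 125/32; d_c = 25/4·9 = 225/4
d = 2·125/32 + 225/4 = 1025/16
t_c = 9 > 0 ⇒ limit active, v_max = 25/4

d=1025/16 v_max=25/4 a_max=5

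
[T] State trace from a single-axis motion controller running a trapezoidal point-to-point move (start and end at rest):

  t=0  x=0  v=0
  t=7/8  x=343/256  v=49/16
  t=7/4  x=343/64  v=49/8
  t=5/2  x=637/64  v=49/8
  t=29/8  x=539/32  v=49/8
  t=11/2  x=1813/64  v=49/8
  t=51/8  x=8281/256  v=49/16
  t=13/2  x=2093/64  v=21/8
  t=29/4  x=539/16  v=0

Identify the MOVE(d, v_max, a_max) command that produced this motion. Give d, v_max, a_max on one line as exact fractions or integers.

final state: t=29/4, x=539/16, v=0 → d = 539/16
a_max = (49/16−0)/(7/8−0) = 7/2
max v = 49/8 over t∈[7/4,11/2] → v_max = 49/8
check: 49/8·(7/4+15/4) = 539/16 ✓

d=539/16 v_max=49/8 a_max=7/2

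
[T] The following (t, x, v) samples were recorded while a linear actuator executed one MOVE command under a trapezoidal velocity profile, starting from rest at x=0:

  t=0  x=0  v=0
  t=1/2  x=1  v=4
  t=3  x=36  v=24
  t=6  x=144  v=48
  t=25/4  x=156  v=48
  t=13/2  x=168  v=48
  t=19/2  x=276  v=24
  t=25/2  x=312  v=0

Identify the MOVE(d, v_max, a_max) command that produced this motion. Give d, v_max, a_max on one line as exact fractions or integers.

final state: t=25/2, x=312, v=0 → d = 312
a_max = (4−0)/(1/2−0) = 8
max v = 48 over t∈[6,13/2] → v_max = 48
check: 48·(6+1/2) = 312 ✓

d=312 v_max=48 a_max=8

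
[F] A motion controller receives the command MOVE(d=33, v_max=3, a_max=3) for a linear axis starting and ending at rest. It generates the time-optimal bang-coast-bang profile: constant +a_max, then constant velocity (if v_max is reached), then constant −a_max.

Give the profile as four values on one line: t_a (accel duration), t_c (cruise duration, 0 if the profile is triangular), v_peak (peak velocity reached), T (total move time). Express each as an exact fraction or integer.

t_a=1 t_c=10 v_peak=3 T=12

(v_max)²/a_max = 3²/3 = 3
33 ≥ 3 so v_max reached
t_a = 3/3 = 1; v_peak = 3
d_cruise = 33 − 3 = 30; t_c = 30/3 = 10
T = 2·1 + 10 = 12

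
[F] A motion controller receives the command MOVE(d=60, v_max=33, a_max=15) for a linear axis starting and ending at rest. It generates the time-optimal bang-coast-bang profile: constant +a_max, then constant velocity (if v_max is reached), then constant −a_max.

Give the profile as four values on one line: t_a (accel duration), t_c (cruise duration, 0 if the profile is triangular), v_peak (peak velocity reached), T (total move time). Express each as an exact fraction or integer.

t_a=2 t_c=0 v_peak=30 T=4

v_max²/a_max = 33²/15 = 363/5
60 < 363/5 ⇒ no cruise
v_peak = √(60·15) = √900 = 30
t_a = 30/15 = 2; t_c = 0
T = 2·2 = 4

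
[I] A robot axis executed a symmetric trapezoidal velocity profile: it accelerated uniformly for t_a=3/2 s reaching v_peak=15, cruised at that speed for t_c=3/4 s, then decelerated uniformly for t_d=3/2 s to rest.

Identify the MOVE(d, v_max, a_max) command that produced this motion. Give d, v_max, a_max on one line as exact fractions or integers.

a_max = 15/(3/2) = 10
d_a = ½·15·3/2 = 45/4; d_c = 15·3/4 = 45/4
d = 2·45/4 + 45/4 = 135/4
t_c = 3/4 > 0 → v_max = v_peak = 15

d=135/4 v_max=15 a_max=10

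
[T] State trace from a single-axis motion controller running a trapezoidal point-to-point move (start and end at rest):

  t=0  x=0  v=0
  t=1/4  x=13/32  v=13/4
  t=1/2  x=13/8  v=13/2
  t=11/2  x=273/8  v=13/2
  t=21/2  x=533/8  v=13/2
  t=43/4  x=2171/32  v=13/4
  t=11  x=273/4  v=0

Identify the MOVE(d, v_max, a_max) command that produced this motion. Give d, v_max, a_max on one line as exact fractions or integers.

d=273/4 v_max=13/2 a_max=13

final state: t=11, x=273/4, v=0 → d = 273/4
a_max = (13/4−0)/(1/4−0) = 13
max v = 13/2 over t∈[1/2,21/2] → v_max = 13/2
check: 13/2·(1/2+10) = 273/4 ✓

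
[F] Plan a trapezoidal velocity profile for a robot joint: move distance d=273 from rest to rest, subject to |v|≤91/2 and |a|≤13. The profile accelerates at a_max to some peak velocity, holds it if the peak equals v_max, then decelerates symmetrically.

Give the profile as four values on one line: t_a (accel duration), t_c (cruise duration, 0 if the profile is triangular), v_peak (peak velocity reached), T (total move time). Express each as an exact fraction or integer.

(v_max)²/a_max = (91/2)²/13 = 637/4
273 ≥ 637/4 ⇒ cruise phase
t_a = (91/2)/13 = 7/2; v_peak = 91/2
d_cruise = 273 − 637/4 = 455/4; t_c = (455/4)/(91/2) = 5/2
T = 2·7/2 + 5/2 = 19/2

t_a=7/2 t_c=5/2 v_peak=91/2 T=19/2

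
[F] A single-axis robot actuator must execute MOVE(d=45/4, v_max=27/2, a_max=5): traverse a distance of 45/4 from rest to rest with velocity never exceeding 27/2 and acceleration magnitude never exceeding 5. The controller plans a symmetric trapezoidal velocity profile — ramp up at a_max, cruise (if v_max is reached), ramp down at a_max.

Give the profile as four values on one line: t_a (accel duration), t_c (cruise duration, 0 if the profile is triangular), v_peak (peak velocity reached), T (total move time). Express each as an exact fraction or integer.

t_a=3/2 t_c=0 v_peak=15/2 T=3

(v_max)²/a_max = (27/2)²/5 = 729/20
45/4 < 729/20 so t_c = 0
v_peak = √(45/4·5) = √(225/4) = 15/2
t_a = (15/2)/5 = 3/2; t_c = 0
T = 2·3/2 = 3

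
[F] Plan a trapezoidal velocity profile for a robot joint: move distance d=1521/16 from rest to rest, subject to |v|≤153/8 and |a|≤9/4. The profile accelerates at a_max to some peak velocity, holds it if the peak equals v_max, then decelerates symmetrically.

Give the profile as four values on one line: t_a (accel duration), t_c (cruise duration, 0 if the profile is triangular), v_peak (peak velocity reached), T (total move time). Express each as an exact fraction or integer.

v_max²/a_max = (153/8)²/(9/4) = 2601/16
1521/16 < 2601/16 ⇒ no cruise
v_peak = √(1521/16·9/4) = √(13689/64) = 117/8
t_a = (117/8)/(9/4) = 13/2; t_c = 0
T = 2·13/2 = 13

t_a=13/2 t_c=0 v_peak=117/8 T=13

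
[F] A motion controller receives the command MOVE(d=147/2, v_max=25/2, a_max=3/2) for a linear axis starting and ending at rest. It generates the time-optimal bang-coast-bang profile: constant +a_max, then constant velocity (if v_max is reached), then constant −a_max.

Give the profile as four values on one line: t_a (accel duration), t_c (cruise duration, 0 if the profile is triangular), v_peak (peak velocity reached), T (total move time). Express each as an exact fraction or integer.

t_a=7 t_c=0 v_peak=21/2 T=14

v_max²/a_max = (25/2)²/(3/2) = 625/6
147/2 < 625/6 so t_c = 0
v_peak = √(147/2·3/2) = √(441/4) = 21/2
t_a = (21/2)/(3/2) = 7; t_c = 0
T = 2·7 = 14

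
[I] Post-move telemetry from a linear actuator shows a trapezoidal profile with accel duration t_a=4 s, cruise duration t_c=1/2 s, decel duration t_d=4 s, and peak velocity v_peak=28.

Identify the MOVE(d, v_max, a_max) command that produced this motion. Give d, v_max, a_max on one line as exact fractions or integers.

d=126 v_max=28 a_max=7

a_max = 28/4 = 7
d_a = ½·28·4 = 56; d_c = 28·1/2 = 14
d = 2·56 + 14 = 126
t_c = 1/2 > 0 → v_max = v_peak = 28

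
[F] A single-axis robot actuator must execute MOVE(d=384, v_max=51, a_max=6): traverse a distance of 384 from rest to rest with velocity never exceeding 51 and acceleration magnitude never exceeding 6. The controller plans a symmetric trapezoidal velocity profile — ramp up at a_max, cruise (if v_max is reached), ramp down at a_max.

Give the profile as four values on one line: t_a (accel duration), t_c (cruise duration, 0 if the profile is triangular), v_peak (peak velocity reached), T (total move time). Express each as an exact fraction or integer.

v_max²/a_max = 51²/6 = 867/2
384 < 867/2 ⇒ no cruise
v_peak = √(384·6) = √2304 = 48
t_a = 48/6 = 8; t_c = 0
T = 2·8 = 16

t_a=8 t_c=0 v_peak=48 T=16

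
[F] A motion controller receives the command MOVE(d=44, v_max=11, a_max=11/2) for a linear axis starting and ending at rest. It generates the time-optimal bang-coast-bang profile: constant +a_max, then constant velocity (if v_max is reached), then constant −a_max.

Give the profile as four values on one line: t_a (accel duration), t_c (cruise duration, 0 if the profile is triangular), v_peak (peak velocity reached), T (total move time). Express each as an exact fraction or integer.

t_a=2 t_c=2 v_peak=11 T=6

(v_max)²/a_max = 11²/(11/2) = 22
44 ≥ 22 ⇒ cruise phase
t_a = 11/(11/2) = 2; v_peak = 11
d_cruise = 44 − 22 = 22; t_c = 22/11 = 2
T = 2·2 + 2 = 6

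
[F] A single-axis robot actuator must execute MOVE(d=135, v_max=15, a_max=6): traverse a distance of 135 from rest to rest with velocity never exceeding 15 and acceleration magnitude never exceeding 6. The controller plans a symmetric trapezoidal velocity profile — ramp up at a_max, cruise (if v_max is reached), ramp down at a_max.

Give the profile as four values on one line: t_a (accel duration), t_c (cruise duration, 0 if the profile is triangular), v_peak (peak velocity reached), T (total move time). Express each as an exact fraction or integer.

vₘ²/aₘ = 15²/6 = 75/2
135 ≥ 75/2 so v_max reached
t_a = 15/6 = 5/2; v_peak = 15
d_cruise = 135 − 75/2 = 195/2; t_c = (195/2)/15 = 13/2
T = 2·5/2 + 13/2 = 23/2

t_a=5/2 t_c=13/2 v_peak=15 T=23/2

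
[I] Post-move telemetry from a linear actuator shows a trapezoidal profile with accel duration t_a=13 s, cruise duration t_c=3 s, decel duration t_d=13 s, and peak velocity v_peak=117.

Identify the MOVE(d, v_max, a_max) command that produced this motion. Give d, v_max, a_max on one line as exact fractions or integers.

a_max = 117/13 = 9
d_a = ½·117·13 = 1521/2; d_c = 117·3 = 351
d = 2·1521/2 + 351 = 1872
t_c = 3 > 0 → v_max = v_peak = 117

d=1872 v_max=117 a_max=9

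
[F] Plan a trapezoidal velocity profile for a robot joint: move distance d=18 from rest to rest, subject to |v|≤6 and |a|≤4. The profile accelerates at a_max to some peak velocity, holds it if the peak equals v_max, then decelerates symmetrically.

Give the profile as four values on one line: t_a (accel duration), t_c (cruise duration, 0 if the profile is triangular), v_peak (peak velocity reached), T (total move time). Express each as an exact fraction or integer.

vₘ²/aₘ = 6²/4 = 9
18 ≥ 9 → trapezoidal
t_a = 6/4 = 3/2; v_peak = 6
d_cruise = 18 − 9 = 9; t_c = 9/6 = 3/2
T = 2·3/2 + 3/2 = 9/2

t_a=3/2 t_c=3/2 v_peak=6 T=9/2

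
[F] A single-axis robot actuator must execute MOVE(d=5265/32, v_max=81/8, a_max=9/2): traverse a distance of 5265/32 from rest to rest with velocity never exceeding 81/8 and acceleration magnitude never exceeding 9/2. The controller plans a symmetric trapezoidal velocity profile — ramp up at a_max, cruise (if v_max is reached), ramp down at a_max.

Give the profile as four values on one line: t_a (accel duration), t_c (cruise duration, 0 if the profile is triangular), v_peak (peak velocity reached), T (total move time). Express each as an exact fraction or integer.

t_a=9/4 t_c=14 v_peak=81/8 T=37/2

(v_max)²/a_max = (81/8)²/(9/2) = 729/32
5265/32 ≥ 729/32 → trapezoidal
t_a = (81/8)/(9/2) = 9/4; v_peak = 81/8
d_cruise = 5265/32 − 729/32 = 567/4; t_c = (567/4)/(81/8) = 14
T = 2·9/4 + 14 = 37/2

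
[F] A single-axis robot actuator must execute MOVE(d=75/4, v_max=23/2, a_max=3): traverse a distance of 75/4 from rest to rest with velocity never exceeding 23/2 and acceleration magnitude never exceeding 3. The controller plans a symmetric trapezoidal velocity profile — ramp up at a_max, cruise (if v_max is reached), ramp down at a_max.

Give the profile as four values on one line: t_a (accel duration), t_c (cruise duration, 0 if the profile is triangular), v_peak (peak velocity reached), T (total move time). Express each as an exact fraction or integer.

(v_max)²/a_max = (23/2)²/3 = 529/12
75/4 < 529/12 ⇒ no cruise
v_peak = √(75/4·3) = √(225/4) = 15/2
t_a = (15/2)/3 = 5/2; t_c = 0
T = 2·5/2 = 5

t_a=5/2 t_c=0 v_peak=15/2 T=5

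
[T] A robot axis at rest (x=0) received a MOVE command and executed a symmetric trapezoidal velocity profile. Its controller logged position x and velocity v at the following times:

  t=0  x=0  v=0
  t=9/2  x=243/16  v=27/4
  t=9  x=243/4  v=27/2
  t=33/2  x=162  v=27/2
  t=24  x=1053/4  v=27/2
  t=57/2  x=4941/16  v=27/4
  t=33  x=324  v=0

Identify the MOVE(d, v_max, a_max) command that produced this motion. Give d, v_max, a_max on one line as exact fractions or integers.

d=324 v_max=27/2 a_max=3/2

final state: t=33, x=324, v=0 → d = 324
a_max = (27/4−0)/(9/2−0) = 3/2
max v = 27/2 over t∈[9,24] → v_max = 27/2
check: 27/2·(9+15) = 324 ✓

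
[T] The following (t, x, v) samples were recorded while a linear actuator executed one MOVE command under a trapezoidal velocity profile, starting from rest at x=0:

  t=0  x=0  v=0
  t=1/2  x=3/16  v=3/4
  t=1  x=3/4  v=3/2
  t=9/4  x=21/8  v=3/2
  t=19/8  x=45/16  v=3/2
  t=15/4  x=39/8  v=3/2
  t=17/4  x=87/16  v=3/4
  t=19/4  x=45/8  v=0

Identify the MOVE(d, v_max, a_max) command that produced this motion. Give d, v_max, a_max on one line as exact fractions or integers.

d=45/8 v_max=3/2 a_max=3/2

final state: t=19/4, x=45/8, v=0 → d = 45/8
a_max = (3/4−0)/(1/2−0) = 3/2
max v = 3/2 over t∈[1,15/4] → v_max = 3/2
check: 3/2·(1+11/4) = 45/8 ✓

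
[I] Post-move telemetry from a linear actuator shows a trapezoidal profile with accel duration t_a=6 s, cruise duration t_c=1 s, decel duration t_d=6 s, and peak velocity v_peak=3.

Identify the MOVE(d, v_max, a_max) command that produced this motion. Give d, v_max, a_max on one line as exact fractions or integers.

d=21 v_max=3 a_max=1/2

a_max = 3/6 = 1/2
d_a = ½·3·6 = 9; d_c = 3·1 = 3
d = 2·9 + 3 = 21
t_c = 1 > 0 so v_max = 3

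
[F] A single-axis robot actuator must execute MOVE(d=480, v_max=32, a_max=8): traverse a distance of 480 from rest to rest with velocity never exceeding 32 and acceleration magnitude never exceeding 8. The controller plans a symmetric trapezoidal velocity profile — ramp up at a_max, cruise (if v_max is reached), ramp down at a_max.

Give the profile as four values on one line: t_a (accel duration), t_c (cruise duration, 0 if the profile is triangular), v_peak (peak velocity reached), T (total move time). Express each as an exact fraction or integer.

(v_max)²/a_max = 32²/8 = 128
480 ≥ 128 → trapezoidal
t_a = 32/8 = 4; v_peak = 32
d_cruise = 480 − 128 = 352; t_c = 352/32 = 11
T = 2·4 + 11 = 19

t_a=4 t_c=11 v_peak=32 T=19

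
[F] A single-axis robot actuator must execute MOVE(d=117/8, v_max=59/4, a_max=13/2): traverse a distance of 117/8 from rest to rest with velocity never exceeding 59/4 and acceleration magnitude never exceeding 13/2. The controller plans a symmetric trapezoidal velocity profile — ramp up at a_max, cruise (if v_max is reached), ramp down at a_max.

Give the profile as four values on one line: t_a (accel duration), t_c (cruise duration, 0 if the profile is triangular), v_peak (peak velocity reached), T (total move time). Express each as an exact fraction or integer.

(v_max)²/a_max = (59/4)²/(13/2) = 3481/104
117/8 < 3481/104 so t_c = 0
v_peak = √(117/8·13/2) = √(1521/16) = 39/4
t_a = (39/4)/(13/2) = 3/2; t_c = 0
T = 2·3/2 = 3

t_a=3/2 t_c=0 v_peak=39/4 T=3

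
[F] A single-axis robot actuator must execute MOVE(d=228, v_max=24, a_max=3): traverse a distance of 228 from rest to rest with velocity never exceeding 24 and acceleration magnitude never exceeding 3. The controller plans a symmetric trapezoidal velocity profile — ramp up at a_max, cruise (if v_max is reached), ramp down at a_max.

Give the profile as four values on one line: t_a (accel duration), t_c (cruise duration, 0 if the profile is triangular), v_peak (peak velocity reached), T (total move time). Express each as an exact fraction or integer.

t_a=8 t_c=3/2 v_peak=24 T=35/2

(v_max)²/a_max = 24²/3 = 192
228 ≥ 192 so v_max reached
t_a = 24/3 = 8; v_peak = 24
d_cruise = 228 − 192 = 36; t_c = 36/24 = 3/2
T = 2·8 + 3/2 = 35/2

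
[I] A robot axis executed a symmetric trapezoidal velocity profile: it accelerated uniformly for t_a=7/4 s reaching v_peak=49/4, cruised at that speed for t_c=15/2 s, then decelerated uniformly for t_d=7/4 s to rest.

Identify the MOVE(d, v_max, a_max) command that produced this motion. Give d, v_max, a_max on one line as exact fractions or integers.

a_max = (49/4)/(7/4) = 7
d_a = ½·49/4·7/4 = 343/32; d_c = 49/4·15/2 = 735/8
d = 2·343/32 + 735/8 = 1813/16
t_c = 15/2 > 0 ⇒ limit active, v_max = 49/4

d=1813/16 v_max=49/4 a_max=7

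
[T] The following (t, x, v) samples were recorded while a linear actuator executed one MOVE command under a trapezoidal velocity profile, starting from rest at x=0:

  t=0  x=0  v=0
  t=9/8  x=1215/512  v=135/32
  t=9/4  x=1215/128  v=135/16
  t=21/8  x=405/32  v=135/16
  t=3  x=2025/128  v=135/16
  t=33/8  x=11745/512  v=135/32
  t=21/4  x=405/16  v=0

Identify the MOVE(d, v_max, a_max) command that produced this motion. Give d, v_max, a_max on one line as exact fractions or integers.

d=405/16 v_max=135/16 a_max=15/4

final state: t=21/4, x=405/16, v=0 → d = 405/16
a_max = (135/32−0)/(9/8−0) = 15/4
max v = 135/16 over t∈[9/4,3] → v_max = 135/16
check: 135/16·(9/4+3/4) = 405/16 ✓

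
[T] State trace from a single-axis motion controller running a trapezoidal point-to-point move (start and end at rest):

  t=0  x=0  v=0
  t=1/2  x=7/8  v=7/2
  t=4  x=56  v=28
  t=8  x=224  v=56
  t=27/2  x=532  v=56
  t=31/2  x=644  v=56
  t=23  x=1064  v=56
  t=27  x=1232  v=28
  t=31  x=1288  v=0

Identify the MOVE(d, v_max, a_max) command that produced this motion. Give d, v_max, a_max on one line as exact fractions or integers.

d=1288 v_max=56 a_max=7

final state: t=31, x=1288, v=0 → d = 1288
a_max = (7/2−0)/(1/2−0) = 7
max v = 56 over t∈[8,23] → v_max = 56
check: 56·(8+15) = 1288 ✓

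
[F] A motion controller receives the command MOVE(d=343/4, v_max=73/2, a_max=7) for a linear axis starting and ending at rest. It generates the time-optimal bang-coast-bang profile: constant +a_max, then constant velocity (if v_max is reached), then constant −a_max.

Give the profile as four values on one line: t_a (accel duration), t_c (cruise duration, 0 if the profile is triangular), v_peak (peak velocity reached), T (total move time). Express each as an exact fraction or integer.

vₘ²/aₘ = (73/2)²/7 = 5329/28
343/4 < 5329/28 → triangular
v_peak = √(343/4·7) = √(2401/4) = 49/2
t_a = (49/2)/7 = 7/2; t_c = 0
T = 2·7/2 = 7

t_a=7/2 t_c=0 v_peak=49/2 T=7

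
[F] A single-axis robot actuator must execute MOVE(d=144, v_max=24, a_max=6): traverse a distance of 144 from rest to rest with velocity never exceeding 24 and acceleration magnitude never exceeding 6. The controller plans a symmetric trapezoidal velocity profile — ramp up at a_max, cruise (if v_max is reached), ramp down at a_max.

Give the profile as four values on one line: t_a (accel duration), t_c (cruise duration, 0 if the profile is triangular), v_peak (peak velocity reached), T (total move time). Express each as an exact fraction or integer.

vₘ²/aₘ = 24²/6 = 96
144 ≥ 96 → trapezoidal
t_a = 24/6 = 4; v_peak = 24
d_cruise = 144 − 96 = 48; t_c = 48/24 = 2
T = 2·4 + 2 = 10

t_a=4 t_c=2 v_peak=24 T=10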